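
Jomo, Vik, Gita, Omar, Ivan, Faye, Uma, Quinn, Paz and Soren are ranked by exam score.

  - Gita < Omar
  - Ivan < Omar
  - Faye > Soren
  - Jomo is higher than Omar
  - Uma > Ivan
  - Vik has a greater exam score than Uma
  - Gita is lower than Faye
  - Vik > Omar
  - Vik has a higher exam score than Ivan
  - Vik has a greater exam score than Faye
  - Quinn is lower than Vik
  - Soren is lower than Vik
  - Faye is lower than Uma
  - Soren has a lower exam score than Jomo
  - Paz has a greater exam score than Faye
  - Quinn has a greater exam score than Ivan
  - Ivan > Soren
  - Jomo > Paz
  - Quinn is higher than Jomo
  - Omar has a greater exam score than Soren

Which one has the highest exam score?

Soren is not greatest since Soren < Ivan; Gita is not greatest since Gita < Omar; Ivan is not greatest since Ivan < Quinn; Faye is not greatest since Faye < Uma; Uma is not greatest since Uma < Vik; Paz is not greatest since Paz < Jomo; Omar is not greatest since Omar < Jomo; Jomo is not greatest since Jomo < Quinn; Quinn is not greatest since Quinn < Vik.
Only Vik has nothing above it, so Vik is the highest exam score.

Vik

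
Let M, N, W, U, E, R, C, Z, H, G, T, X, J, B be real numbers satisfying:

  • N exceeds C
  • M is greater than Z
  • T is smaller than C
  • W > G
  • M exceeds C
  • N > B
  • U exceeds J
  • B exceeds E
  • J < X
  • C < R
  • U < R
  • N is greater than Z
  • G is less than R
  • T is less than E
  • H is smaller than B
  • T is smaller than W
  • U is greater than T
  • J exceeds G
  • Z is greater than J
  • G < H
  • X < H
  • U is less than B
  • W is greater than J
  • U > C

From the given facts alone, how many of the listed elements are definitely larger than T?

8

From T the given relations immediately reach C, U, W, E.
From those, M, B, N, R — 8 in total.
No other element is forced above T by the given relations, so the count is 8.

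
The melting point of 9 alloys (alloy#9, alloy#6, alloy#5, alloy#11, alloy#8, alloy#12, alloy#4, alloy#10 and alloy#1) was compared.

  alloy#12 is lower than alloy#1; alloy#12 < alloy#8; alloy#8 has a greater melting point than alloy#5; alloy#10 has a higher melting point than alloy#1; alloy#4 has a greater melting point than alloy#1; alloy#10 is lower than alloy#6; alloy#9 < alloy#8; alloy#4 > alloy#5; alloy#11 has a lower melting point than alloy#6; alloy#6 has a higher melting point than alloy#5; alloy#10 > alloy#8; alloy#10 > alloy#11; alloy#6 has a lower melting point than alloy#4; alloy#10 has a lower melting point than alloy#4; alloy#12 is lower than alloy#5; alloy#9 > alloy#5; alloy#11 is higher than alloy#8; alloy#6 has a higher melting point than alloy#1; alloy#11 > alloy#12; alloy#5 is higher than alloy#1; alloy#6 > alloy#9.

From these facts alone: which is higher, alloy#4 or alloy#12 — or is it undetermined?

alloy#12 < alloy#1 and alloy#1 < alloy#5 give alloy#12 < alloy#5.
With alloy#5 < alloy#9: alloy#12 < alloy#1 < alloy#5 < alloy#9.
Then alloy#9 < alloy#8 extends the chain to alloy#8.
Then alloy#8 < alloy#11 extends the chain to alloy#11.
Then alloy#11 < alloy#10 extends the chain to alloy#10.
Then alloy#10 < alloy#6 extends the chain to alloy#6.
Then alloy#6 < alloy#4 extends the chain to alloy#4.
So alloy#4 is higher.

alloy#4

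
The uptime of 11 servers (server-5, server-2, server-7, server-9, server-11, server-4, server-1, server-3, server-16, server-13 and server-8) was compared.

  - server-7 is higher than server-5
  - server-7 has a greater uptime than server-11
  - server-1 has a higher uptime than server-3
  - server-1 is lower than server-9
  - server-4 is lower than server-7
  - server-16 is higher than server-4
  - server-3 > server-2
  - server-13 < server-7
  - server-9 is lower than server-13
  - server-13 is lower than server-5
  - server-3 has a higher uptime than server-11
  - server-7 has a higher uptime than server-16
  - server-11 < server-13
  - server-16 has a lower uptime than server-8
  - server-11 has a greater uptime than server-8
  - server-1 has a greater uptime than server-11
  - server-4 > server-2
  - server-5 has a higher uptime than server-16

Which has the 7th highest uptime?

Piecing the relations together gives one ordering: server-2 < server-4 < server-16 < server-8 < server-11 < server-3 < server-1 < server-9 < server-13 < server-5 < server-7.
Counting 7 from the largest end gives server-11.

server-11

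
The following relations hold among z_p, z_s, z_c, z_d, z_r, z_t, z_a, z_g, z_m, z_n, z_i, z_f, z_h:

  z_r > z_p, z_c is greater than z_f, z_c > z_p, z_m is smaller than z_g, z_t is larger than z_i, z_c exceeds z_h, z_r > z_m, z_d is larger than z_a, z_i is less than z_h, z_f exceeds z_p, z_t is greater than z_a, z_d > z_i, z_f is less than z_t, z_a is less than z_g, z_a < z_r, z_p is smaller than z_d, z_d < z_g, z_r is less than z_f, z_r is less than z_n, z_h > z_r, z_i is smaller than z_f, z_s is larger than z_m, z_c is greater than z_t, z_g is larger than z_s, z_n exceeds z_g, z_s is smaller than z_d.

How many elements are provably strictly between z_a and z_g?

1

Chaining upward from z_a reaches: z_r, z_f, z_d, z_n, z_t, z_h, z_c.
Chaining downward from z_g reaches: z_i, z_m, z_p, z_s, z_d.
Strictly between z_a and z_g are those in both lists: z_d — 1 element.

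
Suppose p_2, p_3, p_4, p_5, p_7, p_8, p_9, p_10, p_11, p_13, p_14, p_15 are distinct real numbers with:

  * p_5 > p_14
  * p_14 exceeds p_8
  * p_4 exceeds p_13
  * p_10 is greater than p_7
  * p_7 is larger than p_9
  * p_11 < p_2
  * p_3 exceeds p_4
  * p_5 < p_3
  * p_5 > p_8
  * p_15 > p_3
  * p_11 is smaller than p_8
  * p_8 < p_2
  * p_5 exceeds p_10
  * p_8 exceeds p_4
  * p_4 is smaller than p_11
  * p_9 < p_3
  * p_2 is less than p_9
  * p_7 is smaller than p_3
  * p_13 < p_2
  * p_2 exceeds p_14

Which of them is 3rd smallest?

p_11

Chaining the given pairs: p_13 < p_4 < p_11 < p_8 < p_14 < p_2 < p_9 < p_7 < p_10 < p_5 < p_3 < p_15.
Counting 3 from the smallest end gives p_11.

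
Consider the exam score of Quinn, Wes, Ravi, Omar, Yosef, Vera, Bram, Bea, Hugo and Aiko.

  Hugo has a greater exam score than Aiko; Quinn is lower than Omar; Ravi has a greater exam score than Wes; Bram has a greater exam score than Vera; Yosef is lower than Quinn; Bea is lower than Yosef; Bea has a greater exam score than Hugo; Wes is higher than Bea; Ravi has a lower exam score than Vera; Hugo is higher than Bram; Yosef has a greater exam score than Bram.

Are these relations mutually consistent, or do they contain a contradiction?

inconsistent

We have Bram < Hugo stated directly, yet also Hugo < Bea < Wes < Ravi < Vera < Bram by chaining the others — so Hugo < Bram. Contradiction.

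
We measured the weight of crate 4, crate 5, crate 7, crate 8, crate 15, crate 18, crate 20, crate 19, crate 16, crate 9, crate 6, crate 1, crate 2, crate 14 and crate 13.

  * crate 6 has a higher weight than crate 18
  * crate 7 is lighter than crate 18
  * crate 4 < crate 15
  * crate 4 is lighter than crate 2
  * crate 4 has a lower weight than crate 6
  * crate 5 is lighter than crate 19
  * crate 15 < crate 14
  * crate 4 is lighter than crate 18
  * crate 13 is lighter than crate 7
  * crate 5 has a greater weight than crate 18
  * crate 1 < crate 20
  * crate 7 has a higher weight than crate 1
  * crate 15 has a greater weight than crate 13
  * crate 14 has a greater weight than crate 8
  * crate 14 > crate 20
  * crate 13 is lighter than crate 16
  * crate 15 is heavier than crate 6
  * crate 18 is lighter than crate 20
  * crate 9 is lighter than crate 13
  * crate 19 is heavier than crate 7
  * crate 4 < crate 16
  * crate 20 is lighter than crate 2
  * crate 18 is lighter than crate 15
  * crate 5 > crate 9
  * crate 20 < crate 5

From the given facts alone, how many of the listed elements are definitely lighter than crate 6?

6

From crate 6 the given relations immediately reach crate 4, crate 18.
From those, crate 7 — 3 in total.
From those, crate 1, crate 13 — 5 in total.
From those, crate 9 — 6 in total.
No other element is forced below crate 6 by the given relations, so the count is 6.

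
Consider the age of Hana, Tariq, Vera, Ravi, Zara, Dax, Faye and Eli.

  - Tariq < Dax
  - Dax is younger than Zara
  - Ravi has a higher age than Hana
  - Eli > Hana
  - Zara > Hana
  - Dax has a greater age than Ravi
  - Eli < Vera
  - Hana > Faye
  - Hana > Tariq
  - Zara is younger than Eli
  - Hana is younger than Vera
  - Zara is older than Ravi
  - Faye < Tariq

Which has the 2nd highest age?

Eli

Chaining the given pairs: Faye < Tariq < Hana < Ravi < Dax < Zara < Eli < Vera.
The 2nd largest is Eli.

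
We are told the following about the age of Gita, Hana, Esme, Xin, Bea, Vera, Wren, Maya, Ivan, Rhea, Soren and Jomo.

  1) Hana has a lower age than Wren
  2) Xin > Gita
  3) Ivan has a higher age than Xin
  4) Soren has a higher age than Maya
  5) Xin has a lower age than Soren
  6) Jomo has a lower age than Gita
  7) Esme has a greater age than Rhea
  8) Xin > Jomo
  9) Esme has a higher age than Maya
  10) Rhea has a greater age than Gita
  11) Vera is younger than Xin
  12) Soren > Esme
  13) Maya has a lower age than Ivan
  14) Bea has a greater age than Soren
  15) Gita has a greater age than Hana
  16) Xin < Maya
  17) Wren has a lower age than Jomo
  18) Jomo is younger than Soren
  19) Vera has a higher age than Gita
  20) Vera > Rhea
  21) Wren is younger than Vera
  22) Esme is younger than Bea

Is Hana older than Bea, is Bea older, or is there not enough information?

The relevant relations are Hana < Wren; Wren < Jomo; Jomo < Gita; Gita < Rhea; Rhea < Vera; Vera < Xin; Xin < Maya; Maya < Esme; Esme < Soren; Soren < Bea.
Chaining these gives Hana < Wren < Jomo < Gita < Rhea < Vera < Xin < Maya < Esme < Soren < Bea.
So Bea is older.

Bea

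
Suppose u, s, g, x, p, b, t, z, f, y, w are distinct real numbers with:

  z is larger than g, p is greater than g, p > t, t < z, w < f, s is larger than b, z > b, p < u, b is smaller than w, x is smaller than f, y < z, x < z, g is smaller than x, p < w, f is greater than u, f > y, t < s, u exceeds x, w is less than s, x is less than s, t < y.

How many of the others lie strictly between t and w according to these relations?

1

Chaining upward from t reaches: y, p, u, f, s, z.
Chaining downward from w reaches: g, p, b.
Strictly between t and w are those in both lists: p — 1 element.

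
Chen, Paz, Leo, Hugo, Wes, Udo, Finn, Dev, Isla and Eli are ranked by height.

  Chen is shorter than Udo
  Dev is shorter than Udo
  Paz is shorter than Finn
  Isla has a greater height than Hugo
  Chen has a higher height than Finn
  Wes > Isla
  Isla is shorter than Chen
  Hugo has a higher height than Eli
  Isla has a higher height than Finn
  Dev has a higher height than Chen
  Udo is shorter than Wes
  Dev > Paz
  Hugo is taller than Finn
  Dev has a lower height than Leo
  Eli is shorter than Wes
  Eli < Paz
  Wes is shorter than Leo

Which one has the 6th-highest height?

Isla

Piecing the relations together gives one ordering: Eli < Paz < Finn < Hugo < Isla < Chen < Dev < Udo < Wes < Leo.
Counting 6 from the largest end gives Isla.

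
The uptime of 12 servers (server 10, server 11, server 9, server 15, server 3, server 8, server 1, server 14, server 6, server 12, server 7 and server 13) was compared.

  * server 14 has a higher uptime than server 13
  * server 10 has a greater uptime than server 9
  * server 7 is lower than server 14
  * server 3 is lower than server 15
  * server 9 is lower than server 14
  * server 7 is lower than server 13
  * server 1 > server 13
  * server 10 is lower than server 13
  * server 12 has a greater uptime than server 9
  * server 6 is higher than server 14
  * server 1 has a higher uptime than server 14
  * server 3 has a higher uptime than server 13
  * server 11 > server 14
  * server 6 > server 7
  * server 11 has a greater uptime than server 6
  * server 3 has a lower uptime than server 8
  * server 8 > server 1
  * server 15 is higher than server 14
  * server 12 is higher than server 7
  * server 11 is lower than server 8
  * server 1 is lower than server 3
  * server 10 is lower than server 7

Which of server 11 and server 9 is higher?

Link the given pairs in sequence: server 9 < server 10; server 10 < server 7; server 7 < server 13; server 13 < server 14; server 14 < server 6; server 6 < server 11.
Chaining these gives server 9 < server 10 < server 7 < server 13 < server 14 < server 6 < server 11.
So server 9 < server 11; server 11 is the higher of the two.

server 11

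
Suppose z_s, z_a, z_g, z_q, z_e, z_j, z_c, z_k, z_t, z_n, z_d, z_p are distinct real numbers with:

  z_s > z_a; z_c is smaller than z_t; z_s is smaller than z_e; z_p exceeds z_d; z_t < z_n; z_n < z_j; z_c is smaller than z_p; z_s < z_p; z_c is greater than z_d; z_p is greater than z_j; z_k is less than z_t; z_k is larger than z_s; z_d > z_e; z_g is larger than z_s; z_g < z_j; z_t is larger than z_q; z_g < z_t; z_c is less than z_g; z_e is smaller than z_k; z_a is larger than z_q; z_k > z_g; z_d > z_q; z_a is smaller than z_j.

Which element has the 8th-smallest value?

The consecutive relations fix a unique order: z_q < z_a < z_s < z_e < z_d < z_c < z_g < z_k < z_t < z_n < z_j < z_p.
Counting 8 from the smallest end gives z_k.

z_k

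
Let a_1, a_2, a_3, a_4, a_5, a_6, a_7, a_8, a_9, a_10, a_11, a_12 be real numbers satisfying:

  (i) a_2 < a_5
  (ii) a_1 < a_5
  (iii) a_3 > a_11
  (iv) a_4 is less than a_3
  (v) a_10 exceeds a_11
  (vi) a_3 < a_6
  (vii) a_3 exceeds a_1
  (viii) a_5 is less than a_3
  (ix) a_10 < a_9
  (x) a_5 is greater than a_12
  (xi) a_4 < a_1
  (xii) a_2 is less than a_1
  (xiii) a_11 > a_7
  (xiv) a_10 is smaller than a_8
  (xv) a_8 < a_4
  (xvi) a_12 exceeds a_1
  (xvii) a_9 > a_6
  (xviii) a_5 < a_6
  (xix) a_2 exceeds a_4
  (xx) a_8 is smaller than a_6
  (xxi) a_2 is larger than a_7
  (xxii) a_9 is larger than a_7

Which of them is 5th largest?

a_12

The consecutive relations fix a unique order: a_7 < a_11 < a_10 < a_8 < a_4 < a_2 < a_1 < a_12 < a_5 < a_3 < a_6 < a_9.
Counting 5 from the largest end gives a_12.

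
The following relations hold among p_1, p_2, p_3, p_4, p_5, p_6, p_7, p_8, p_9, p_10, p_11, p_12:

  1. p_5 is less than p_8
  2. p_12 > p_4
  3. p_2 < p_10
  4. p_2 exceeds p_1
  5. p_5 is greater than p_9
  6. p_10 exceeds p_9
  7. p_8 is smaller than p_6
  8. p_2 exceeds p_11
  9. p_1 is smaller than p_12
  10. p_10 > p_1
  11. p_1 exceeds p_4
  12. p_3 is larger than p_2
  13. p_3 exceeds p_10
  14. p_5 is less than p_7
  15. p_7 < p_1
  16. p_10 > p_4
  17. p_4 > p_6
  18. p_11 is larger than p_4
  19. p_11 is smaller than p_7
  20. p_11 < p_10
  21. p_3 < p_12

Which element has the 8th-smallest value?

Chaining the given pairs: p_9 < p_5 < p_8 < p_6 < p_4 < p_11 < p_7 < p_1 < p_2 < p_10 < p_3 < p_12.
The 8th smallest is p_1.

p_1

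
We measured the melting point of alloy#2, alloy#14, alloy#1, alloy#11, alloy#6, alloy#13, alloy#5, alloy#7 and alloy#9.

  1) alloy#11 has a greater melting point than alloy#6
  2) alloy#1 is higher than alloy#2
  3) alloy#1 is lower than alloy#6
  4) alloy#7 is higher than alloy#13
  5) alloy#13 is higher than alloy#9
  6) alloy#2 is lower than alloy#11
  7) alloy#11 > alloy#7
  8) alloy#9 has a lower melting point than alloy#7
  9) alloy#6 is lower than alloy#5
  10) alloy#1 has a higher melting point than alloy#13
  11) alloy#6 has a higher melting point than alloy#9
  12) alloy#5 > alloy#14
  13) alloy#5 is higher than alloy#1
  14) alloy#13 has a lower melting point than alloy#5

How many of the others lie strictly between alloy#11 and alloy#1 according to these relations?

Chaining upward from alloy#1 reaches: alloy#6, alloy#5.
Chaining downward from alloy#11 reaches: alloy#9, alloy#2, alloy#13, alloy#7, alloy#6.
Strictly between alloy#1 and alloy#11 are those in both lists: alloy#6 — 1 element.

1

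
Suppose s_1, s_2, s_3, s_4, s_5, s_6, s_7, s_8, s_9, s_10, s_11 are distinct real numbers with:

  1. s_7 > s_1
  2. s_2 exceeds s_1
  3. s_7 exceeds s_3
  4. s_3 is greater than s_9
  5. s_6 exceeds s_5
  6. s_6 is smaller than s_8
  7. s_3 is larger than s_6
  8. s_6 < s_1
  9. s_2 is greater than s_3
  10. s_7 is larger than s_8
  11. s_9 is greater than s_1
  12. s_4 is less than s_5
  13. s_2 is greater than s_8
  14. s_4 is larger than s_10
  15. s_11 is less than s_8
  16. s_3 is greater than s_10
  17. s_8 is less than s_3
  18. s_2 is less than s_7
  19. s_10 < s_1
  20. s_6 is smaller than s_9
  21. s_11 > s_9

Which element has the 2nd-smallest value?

Chaining the given pairs: s_10 < s_4 < s_5 < s_6 < s_1 < s_9 < s_11 < s_8 < s_3 < s_2 < s_7.
The 2nd smallest is s_4.

s_4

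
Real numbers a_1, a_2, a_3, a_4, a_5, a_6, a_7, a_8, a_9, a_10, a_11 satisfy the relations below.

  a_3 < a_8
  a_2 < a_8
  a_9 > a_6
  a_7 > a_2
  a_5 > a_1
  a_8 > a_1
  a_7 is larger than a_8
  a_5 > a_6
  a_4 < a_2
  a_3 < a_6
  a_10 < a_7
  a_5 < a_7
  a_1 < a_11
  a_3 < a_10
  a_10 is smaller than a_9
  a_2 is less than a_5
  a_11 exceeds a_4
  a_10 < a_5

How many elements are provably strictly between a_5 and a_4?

1

The relations place a_4 below a_5. An element lies strictly between them when it is forced above a_4 and also forced below a_5.
Above a_4: {a_2, a_11, a_8, a_7}. Below a_5: {a_3, a_6, a_10, a_2, a_1}.
Intersection: {a_2} — 1.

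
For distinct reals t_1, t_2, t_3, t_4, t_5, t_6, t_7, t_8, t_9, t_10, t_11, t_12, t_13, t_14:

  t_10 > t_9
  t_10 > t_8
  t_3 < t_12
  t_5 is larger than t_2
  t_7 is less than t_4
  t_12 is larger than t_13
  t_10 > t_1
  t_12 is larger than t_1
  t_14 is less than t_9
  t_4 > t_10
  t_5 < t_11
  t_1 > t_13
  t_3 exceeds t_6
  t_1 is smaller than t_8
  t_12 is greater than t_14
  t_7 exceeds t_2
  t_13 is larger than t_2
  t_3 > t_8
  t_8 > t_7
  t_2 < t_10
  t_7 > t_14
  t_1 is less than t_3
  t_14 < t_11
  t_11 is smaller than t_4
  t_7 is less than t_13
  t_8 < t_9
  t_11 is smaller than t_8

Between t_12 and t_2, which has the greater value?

t_2 < t_7 and t_7 < t_13 give t_2 < t_13.
Then t_13 < t_1 extends the chain to t_1.
Then t_1 < t_8 extends the chain to t_8.
With t_8 < t_3: t_2 < t_7 < t_13 < t_1 < t_8 < t_3.
With t_3 < t_12: t_2 < t_7 < t_13 < t_1 < t_8 < t_3 < t_12.
So t_2 < t_12; t_12 is the larger of the two.

t_12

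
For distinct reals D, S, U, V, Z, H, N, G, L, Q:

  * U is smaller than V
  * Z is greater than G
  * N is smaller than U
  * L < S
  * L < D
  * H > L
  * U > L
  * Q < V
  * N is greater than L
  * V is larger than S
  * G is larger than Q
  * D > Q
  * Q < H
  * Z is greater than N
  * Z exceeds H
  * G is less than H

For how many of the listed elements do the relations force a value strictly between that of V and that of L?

The relations place L below V. An element lies strictly between them when it is forced above L and also forced below V.
Above L: {N, U, D, S, H, Z}. Below V: {Q, N, U, S}.
Intersection: {N, U, S} — 3.

3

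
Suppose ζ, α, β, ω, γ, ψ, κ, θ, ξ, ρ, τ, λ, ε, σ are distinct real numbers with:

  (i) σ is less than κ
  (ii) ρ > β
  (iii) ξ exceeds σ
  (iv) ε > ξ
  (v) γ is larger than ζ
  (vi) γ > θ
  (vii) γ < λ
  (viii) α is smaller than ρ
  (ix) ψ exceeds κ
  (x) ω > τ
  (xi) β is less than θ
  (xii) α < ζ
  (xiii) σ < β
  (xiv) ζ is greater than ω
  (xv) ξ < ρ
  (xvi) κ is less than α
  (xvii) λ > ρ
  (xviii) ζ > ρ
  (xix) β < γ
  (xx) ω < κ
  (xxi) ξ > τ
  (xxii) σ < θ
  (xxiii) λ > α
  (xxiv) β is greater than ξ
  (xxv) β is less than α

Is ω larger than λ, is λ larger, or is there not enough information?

λ

Link the given pairs in sequence: ω < κ; κ < α; α < ρ; ρ < ζ; ζ < γ; γ < λ.
Chaining these gives ω < κ < α < ρ < ζ < γ < λ.
So λ is larger.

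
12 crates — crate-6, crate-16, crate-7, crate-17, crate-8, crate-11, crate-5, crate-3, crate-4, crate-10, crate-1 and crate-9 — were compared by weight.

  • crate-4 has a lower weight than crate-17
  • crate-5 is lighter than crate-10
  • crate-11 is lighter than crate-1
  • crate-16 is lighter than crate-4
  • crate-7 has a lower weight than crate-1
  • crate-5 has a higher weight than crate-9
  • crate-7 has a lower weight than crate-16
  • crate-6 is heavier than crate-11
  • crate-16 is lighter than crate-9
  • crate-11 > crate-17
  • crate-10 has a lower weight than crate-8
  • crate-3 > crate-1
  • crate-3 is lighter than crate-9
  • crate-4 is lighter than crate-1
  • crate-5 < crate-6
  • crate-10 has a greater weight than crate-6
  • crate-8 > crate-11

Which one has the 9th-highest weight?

Chaining the given pairs: crate-7 < crate-16 < crate-4 < crate-17 < crate-11 < crate-1 < crate-3 < crate-9 < crate-5 < crate-6 < crate-10 < crate-8.
The 9th largest is crate-17.

crate-17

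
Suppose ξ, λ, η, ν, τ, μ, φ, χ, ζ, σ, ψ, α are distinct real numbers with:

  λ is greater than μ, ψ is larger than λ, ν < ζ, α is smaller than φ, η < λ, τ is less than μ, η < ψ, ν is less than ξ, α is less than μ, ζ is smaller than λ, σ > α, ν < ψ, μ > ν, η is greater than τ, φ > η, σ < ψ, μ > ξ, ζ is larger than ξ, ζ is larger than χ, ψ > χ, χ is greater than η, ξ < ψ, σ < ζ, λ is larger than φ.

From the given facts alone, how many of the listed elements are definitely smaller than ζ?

The elements the relations force below ζ are τ, η, ν, α, χ, ξ, σ — no chain reaches any other.
That is 7.

7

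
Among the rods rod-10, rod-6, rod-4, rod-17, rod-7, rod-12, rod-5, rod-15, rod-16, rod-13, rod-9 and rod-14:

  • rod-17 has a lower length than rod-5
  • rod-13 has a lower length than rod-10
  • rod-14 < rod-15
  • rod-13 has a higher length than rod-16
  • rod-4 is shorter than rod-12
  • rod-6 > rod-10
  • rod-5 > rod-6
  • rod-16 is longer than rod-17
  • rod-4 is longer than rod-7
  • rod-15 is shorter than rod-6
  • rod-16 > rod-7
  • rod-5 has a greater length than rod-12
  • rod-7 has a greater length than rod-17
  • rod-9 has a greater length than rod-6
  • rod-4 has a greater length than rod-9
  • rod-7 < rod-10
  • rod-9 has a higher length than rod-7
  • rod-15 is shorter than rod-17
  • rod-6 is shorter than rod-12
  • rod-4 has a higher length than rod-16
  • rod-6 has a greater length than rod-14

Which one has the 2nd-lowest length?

Piecing the relations together gives one ordering: rod-14 < rod-15 < rod-17 < rod-7 < rod-16 < rod-13 < rod-10 < rod-6 < rod-9 < rod-4 < rod-12 < rod-5.
Counting 2 from the smallest end gives rod-15.

rod-15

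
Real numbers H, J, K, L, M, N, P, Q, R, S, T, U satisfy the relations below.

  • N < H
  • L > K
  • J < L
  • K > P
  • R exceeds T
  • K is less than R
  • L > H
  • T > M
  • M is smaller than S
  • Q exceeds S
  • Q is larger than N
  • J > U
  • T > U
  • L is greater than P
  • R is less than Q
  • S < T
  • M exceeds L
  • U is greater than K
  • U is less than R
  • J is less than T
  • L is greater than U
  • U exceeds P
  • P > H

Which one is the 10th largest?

P

The consecutive relations fix a unique order: N < H < P < K < U < J < L < M < S < T < R < Q.
The 10th largest is P.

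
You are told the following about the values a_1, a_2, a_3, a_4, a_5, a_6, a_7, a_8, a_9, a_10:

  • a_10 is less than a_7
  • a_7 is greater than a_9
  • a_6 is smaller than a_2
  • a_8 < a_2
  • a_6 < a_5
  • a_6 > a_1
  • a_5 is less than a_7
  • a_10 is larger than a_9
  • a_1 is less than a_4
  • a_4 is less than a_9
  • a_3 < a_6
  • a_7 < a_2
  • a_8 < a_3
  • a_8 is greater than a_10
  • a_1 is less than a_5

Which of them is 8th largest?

Chaining the given pairs: a_1 < a_4 < a_9 < a_10 < a_8 < a_3 < a_6 < a_5 < a_7 < a_2.
Counting 8 from the largest end gives a_9.

a_9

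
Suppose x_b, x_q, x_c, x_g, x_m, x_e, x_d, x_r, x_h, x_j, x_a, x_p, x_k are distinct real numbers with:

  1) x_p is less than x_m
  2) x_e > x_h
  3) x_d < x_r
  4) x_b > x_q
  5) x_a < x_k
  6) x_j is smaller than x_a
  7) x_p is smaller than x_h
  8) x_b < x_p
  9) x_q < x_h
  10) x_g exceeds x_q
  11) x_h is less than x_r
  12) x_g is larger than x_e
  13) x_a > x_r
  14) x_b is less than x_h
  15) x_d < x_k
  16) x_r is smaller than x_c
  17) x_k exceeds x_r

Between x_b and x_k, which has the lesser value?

x_b < x_p and x_p < x_h give x_b < x_h.
Then x_h < x_r extends the chain to x_r.
With x_r < x_a: x_b < x_p < x_h < x_r < x_a.
Then x_a < x_k extends the chain to x_k.
So x_b < x_k; x_b is the smaller of the two.

x_b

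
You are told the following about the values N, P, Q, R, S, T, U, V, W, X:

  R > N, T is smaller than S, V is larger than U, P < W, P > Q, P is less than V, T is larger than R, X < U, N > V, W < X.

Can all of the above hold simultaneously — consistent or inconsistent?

Every relation is compatible with Q < P < W < X < U < V < N < R < T < S; the set is consistent.

consistent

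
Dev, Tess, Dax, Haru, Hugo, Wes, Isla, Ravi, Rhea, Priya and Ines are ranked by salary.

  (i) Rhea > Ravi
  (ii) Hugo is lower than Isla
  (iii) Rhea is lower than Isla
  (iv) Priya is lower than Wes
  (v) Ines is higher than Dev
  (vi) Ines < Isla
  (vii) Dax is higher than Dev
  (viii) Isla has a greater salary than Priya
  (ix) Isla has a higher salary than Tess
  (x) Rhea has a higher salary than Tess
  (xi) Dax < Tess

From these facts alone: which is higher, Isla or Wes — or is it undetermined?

Following every chain through Wes: below Wes we get Priya.
Isla is not reached, and no chain runs the other way from Isla to Wes.
So the given relations leave the order of Wes and Isla undetermined.

undetermined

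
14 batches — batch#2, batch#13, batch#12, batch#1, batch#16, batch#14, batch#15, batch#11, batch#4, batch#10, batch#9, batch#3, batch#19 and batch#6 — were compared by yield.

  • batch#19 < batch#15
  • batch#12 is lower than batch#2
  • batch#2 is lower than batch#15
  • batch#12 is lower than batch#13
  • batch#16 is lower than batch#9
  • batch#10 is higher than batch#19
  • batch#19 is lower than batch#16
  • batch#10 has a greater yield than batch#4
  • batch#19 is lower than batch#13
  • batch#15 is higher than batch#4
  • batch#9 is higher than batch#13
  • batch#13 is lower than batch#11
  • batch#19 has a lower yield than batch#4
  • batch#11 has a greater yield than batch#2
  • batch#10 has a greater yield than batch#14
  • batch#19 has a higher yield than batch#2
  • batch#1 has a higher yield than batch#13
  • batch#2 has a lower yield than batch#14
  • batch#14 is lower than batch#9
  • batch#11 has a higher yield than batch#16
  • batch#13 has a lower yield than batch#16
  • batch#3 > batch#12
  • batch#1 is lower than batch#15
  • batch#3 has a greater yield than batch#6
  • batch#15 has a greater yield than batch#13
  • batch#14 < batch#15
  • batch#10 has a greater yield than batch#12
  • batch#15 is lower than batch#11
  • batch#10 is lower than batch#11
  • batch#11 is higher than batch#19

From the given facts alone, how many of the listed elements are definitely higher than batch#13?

5

From batch#13 the given relations immediately reach batch#1, batch#15, batch#16, batch#9, batch#11.
Nothing else is reachable above batch#13; 5 in all.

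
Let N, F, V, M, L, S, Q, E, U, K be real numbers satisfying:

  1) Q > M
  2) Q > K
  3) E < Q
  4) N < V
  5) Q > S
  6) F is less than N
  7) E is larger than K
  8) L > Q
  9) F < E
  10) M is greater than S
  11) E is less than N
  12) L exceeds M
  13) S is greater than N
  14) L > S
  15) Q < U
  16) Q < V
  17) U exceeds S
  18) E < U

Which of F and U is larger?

Following the relations from F: F < E < N < S < M < Q < U.
So F < U; U is the larger of the two.

U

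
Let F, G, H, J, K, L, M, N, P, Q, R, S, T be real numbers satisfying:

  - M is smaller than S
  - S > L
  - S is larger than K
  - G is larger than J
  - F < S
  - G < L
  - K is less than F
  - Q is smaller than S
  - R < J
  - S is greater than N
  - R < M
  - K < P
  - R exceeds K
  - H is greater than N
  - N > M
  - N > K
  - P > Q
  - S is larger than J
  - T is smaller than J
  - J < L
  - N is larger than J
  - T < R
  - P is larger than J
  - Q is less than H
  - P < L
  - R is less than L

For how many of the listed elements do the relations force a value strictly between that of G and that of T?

2

Chaining upward from T reaches: R, J, M, N, P, L, H, S.
Chaining downward from G reaches: K, R, J.
Strictly between T and G are those in both lists: R, J — 2 elements.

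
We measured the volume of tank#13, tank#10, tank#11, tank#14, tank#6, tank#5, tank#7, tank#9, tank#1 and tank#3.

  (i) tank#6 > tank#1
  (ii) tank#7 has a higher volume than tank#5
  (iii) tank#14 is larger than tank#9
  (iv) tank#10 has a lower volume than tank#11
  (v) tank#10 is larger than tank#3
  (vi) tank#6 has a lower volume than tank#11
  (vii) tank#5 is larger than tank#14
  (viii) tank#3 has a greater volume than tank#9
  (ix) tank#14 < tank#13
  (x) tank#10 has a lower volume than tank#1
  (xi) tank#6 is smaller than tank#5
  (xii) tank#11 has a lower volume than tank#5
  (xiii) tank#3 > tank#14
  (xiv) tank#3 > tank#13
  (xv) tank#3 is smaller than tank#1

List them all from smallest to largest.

The consecutive links are each given: tank#9 < tank#14; tank#14 < tank#13; tank#13 < tank#3; tank#3 < tank#10; tank#10 < tank#1; tank#1 < tank#6; tank#6 < tank#11; tank#11 < tank#5; tank#5 < tank#7.

tank#9 < tank#14 < tank#13 < tank#3 < tank#10 < tank#1 < tank#6 < tank#11 < tank#5 < tank#7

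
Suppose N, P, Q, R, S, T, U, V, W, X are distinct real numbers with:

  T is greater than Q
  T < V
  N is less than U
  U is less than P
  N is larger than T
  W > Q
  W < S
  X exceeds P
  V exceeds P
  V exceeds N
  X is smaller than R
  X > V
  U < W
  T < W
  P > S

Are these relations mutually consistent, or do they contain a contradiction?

consistent

Every relation is compatible with Q < T < N < U < W < S < P < V < X < R; the set is consistent.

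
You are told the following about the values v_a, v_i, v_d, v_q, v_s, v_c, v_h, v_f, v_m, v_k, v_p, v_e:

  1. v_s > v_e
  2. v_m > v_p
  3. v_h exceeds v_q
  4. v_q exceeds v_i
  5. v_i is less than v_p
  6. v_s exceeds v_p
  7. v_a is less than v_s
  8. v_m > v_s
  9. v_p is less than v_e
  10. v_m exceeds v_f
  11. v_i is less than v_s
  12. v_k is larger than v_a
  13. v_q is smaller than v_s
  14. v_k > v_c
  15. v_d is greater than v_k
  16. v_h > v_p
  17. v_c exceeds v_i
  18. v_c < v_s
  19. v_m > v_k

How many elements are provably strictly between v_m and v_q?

1

The relations place v_q below v_m. An element lies strictly between them when it is forced above v_q and also forced below v_m.
Above v_q: {v_s, v_h}. Below v_m: {v_a, v_i, v_p, v_e, v_c, v_k, v_s, v_f}.
Intersection: {v_s} — 1.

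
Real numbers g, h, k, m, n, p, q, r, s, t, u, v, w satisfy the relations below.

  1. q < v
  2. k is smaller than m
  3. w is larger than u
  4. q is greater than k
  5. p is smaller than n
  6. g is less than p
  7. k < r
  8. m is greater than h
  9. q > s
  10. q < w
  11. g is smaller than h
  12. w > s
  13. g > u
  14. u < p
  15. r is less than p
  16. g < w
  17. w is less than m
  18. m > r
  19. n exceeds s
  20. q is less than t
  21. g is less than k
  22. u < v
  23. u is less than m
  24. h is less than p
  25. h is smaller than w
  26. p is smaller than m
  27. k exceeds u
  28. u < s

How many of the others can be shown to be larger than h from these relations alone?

Directly above h: w, p, m.
One step further: n (4 so far).
No other element is forced above h by the given relations, so the count is 4.

4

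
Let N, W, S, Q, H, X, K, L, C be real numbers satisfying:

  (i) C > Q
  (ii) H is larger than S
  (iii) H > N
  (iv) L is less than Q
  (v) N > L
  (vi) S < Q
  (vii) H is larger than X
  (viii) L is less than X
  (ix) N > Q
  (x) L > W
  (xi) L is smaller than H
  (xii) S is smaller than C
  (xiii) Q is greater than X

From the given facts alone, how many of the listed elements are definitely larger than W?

From W the given relations immediately reach L.
From those, X, Q, N, H — 5 in total.
From those, C — 6 in total.
No other element is forced above W by the given relations, so the count is 6.

6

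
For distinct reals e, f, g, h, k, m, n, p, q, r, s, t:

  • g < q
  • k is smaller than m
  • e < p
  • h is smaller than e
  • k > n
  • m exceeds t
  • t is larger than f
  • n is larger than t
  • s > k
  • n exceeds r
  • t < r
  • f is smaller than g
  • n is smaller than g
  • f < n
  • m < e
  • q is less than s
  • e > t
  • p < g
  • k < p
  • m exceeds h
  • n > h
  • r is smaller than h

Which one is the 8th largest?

Chaining the given pairs: f < t < r < h < n < k < m < e < p < g < q < s.
Counting 8 from the largest end gives n.

n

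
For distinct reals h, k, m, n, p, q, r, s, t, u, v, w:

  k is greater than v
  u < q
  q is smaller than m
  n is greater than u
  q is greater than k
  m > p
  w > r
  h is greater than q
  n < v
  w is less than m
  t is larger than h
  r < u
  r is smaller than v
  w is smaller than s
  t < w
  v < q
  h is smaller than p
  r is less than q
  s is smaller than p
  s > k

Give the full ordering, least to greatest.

r < u < n < v < k < q < h < t < w < s < p < m

Nothing is placed below r, so it is least; from there r < u; u < n; n < v; v < k; k < q; q < h; h < t; t < w; w < s; s < p; p < m, each given directly.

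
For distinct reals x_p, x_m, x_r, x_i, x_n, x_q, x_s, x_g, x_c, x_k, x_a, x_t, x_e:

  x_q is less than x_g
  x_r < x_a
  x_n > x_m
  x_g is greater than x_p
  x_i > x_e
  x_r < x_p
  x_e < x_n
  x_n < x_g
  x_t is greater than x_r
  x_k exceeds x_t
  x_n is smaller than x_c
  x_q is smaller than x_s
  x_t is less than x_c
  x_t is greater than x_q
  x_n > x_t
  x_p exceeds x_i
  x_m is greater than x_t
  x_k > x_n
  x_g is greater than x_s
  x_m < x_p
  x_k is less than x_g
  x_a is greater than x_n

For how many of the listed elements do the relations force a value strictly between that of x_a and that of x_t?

2

The relations place x_t below x_a. An element lies strictly between them when it is forced above x_t and also forced below x_a.
Above x_t: {x_m, x_p, x_n, x_c, x_k, x_g}. Below x_a: {x_r, x_q, x_e, x_m, x_n}.
Intersection: {x_m, x_n} — 2.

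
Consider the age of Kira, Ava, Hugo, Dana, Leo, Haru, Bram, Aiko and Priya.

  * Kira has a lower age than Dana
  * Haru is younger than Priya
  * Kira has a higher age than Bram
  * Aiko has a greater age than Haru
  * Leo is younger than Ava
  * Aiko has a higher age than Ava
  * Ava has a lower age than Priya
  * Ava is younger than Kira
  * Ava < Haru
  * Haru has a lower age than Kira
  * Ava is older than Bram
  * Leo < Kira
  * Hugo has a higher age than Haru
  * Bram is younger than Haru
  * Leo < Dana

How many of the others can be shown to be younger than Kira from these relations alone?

4

The elements the relations force below Kira are Leo, Bram, Ava, Haru — no chain reaches any other.
That is 4.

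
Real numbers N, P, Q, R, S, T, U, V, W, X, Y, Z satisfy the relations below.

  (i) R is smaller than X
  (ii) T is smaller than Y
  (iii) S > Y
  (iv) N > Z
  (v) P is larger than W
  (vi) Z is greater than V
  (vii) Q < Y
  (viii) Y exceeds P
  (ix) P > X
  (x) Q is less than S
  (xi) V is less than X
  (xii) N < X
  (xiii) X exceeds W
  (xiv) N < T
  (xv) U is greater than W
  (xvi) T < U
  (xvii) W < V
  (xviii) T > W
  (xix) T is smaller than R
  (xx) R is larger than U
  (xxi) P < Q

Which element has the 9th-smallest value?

P

The consecutive relations fix a unique order: W < V < Z < N < T < U < R < X < P < Q < Y < S.
Counting 9 from the smallest end gives P.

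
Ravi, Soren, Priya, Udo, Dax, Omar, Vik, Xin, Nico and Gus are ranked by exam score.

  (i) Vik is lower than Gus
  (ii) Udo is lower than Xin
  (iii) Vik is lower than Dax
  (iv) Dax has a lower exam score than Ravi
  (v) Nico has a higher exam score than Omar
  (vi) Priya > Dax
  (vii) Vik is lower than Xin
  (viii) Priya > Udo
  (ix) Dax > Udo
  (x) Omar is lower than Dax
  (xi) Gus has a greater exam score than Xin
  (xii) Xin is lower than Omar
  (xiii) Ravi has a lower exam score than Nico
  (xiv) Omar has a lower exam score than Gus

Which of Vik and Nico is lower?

Vik < Xin and Xin < Omar give Vik < Omar.
Then Omar < Dax extends the chain to Dax.
Then Dax < Ravi extends the chain to Ravi.
Then Ravi < Nico extends the chain to Nico.
So Vik < Nico; Vik is the lower of the two.

Vik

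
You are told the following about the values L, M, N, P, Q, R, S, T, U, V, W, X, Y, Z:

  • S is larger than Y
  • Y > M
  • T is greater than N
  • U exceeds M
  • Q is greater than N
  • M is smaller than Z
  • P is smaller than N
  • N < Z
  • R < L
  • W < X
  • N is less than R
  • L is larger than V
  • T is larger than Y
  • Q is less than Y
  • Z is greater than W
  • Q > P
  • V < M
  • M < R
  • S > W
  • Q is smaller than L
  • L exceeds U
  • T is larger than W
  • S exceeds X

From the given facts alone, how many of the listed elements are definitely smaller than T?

7

Directly below T: N, W, Y.
One step further: P, Q, M (6 so far).
One step further: V (7 so far).
Nothing else is reachable below T; 7 in all.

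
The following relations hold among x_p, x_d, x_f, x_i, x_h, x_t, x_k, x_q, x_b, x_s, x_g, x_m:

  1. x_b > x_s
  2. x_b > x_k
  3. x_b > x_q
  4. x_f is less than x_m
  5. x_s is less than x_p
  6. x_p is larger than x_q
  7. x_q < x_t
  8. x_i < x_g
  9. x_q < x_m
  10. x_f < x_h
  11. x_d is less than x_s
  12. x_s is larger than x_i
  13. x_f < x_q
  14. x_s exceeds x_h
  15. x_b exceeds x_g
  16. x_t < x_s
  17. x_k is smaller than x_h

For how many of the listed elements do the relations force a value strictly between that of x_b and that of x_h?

The relations place x_h below x_b. An element lies strictly between them when it is forced above x_h and also forced below x_b.
Above x_h: {x_s, x_p}. Below x_b: {x_i, x_k, x_d, x_f, x_q, x_t, x_g, x_s}.
Intersection: {x_s} — 1.

1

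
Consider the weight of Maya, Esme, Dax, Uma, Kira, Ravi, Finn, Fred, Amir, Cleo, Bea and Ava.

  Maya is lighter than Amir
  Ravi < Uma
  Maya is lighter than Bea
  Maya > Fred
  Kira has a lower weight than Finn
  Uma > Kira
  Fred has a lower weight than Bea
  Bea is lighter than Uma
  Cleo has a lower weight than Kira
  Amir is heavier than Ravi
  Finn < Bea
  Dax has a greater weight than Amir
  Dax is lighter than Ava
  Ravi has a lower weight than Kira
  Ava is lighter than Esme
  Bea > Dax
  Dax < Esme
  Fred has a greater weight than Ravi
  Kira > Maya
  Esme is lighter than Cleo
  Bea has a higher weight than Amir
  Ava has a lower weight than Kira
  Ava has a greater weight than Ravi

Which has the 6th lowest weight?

Ava

Chaining the given pairs: Ravi < Fred < Maya < Amir < Dax < Ava < Esme < Cleo < Kira < Finn < Bea < Uma.
The 6th smallest is Ava.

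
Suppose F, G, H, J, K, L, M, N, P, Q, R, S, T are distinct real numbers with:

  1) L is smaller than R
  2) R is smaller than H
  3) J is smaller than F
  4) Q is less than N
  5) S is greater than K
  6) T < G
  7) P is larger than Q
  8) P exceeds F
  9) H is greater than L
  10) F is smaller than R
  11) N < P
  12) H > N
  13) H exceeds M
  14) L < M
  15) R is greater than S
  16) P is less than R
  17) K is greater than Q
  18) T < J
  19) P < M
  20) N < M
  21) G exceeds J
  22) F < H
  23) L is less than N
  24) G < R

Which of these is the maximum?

Chaining downward from H: directly below it, L, F, N, R, M; then Q, J, S, P, G; then T, K.
That covers every other element, and nothing is given above H, so H is the maximum.

H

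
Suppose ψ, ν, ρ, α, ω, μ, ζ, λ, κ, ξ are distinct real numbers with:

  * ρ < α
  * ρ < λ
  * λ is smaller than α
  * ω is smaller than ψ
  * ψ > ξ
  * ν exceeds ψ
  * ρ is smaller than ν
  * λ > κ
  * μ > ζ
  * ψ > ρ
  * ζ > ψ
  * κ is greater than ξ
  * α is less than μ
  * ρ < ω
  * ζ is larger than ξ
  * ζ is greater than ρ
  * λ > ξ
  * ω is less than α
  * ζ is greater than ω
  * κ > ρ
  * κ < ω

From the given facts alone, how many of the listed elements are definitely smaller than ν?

Directly below ν: ρ, ψ.
One step further: ξ, ω (4 so far).
One step further: κ (5 so far).
Nothing else is reachable below ν; 5 in all.

5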